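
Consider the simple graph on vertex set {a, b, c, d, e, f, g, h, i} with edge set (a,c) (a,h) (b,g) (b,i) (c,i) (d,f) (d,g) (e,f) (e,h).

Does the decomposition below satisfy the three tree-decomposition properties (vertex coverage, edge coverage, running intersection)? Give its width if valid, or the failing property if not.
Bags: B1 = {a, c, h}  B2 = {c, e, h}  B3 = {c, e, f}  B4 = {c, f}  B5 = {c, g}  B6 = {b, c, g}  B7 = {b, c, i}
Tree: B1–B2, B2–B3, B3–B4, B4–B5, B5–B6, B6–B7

A tree decomposition must satisfy three properties: every vertex lies in some bag; for every edge, both endpoints lie together in some bag; and for every vertex, the bags containing it form a connected subtree. Here vertex d appears in no bag, so the decomposition is invalid.

No — vertex d appears in no bag.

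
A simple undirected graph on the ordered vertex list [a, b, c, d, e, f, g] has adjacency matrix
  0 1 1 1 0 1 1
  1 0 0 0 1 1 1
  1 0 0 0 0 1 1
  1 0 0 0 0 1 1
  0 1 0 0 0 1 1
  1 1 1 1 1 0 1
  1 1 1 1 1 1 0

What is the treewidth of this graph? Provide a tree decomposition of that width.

Every bag has size at most 4, so the width is 4 − 1 = 3 and tw(G) ≤ 3. For the lower bound, the 4 vertices {b, e, f, g} are pairwise adjacent, and any tree decomposition puts a clique entirely inside one bag — forcing width ≥ 3. Hence tw(G) = 3 exactly.

Treewidth 3.
One such decomposition:
Bags: B1 = {a, b, f, g}  B2 = {b, e, f, g}  B3 = {a, d, f, g}  B4 = {a, c, f, g}
Tree: B1–B2, B1–B3, B3–B4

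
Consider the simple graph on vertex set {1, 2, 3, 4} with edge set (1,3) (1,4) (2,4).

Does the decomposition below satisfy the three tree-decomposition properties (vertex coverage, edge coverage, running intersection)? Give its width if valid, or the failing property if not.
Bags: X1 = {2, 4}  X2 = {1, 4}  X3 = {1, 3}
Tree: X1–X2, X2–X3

Checking the three conditions: (i) the bags cover all of {1, 2, 3, 4}; (ii) for each edge, some bag contains both endpoints; (iii) the bags containing any fixed vertex form a subtree. All hold, so the decomposition is valid with width 2 − 1 = 1.

Yes; width 1.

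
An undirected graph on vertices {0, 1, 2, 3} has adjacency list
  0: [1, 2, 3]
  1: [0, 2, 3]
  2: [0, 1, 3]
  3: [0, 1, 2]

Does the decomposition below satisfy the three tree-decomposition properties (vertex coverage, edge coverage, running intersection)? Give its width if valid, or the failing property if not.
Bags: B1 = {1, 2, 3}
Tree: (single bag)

A tree decomposition must satisfy three properties: every vertex lies in some bag; for every edge, both endpoints lie together in some bag; and for every vertex, the bags containing it form a connected subtree. Here vertex 0 appears in no bag, so the decomposition is invalid.

No — vertex 0 appears in no bag.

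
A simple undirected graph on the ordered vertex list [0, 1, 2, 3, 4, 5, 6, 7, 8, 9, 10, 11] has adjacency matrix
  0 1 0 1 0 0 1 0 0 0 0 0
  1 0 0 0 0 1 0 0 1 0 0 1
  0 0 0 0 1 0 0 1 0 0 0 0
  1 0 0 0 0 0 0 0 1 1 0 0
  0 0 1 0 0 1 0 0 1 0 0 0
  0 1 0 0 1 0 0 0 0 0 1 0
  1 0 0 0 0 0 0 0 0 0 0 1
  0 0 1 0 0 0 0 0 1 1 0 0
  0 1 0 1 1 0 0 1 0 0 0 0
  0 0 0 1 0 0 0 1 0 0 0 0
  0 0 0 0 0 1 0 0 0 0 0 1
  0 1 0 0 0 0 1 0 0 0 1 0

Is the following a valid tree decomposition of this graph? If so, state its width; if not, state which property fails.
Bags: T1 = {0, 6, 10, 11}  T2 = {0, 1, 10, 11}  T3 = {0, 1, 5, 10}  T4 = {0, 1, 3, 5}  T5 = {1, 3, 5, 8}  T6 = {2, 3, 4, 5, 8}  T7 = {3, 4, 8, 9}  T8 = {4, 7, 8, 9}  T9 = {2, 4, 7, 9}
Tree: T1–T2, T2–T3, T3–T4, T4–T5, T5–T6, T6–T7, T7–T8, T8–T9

A tree decomposition must satisfy three properties: every vertex lies in some bag; for every edge, both endpoints lie together in some bag; and for every vertex, the bags containing it form a connected subtree. Here bags containing vertex 2 are not connected in the tree, so the decomposition is invalid.

No — bags containing vertex 2 are not connected in the tree.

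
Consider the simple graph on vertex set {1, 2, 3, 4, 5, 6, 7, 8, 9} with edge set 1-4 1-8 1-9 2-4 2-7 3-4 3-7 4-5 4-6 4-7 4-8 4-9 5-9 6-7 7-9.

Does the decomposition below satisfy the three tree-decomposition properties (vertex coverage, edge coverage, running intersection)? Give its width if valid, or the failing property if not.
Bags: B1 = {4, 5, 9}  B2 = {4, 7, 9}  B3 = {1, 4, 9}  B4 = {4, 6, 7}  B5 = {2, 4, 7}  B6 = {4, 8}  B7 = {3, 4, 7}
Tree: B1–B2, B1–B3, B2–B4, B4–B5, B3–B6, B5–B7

No — edge (1,8) lies in no bag.

A tree decomposition must satisfy three properties: every vertex lies in some bag; for every edge, both endpoints lie together in some bag; and for every vertex, the bags containing it form a connected subtree. Here edge (1,8) lies in no bag, so the decomposition is invalid.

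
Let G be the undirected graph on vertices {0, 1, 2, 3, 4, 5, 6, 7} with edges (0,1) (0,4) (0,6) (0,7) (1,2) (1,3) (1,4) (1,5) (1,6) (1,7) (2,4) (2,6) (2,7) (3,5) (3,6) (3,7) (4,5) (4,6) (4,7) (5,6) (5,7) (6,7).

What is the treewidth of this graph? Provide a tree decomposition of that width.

The largest bag has 5 vertices, giving width 4; this decomposition certifies tw(G) ≤ 4. For the lower bound, the 5 vertices {1, 3, 5, 6, 7} are pairwise adjacent, and any tree decomposition puts a clique entirely inside one bag — forcing width ≥ 4. Hence tw(G) = 4 exactly.

Treewidth 4.
One optimal decomposition is:
Bags: B1 = {1, 3, 5, 6, 7}  B2 = {1, 4, 5, 6, 7}  B3 = {1, 2, 4, 6, 7}  B4 = {0, 1, 4, 6, 7}
Tree: B1–B2, B2–B3, B3–B4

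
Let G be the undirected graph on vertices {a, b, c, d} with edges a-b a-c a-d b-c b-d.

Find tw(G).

A width-2 tree decomposition is:
Bags: B1 = {a, b, d}  B2 = {a, b, c}
Tree: B1–B2
The largest bag has 3 vertices, giving width 2; this decomposition certifies tw(G) ≤ 2. On the other hand G contains the 3-clique {a, b, d}. A clique must lie in a single bag of any decomposition, so no decomposition can have width below 2. Hence tw(G) = 2 exactly.

2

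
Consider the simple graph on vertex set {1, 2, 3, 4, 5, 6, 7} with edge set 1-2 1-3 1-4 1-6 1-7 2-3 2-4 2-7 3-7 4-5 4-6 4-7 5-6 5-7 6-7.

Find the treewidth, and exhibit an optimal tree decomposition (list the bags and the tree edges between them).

Each bag holds 4 vertices, so the decomposition has width 3, which upper-bounds the treewidth. For the lower bound, the 4 vertices {1, 2, 3, 7} are pairwise adjacent, and any tree decomposition puts a clique entirely inside one bag — forcing width ≥ 3. The upper and lower bounds meet at 3, so that is the treewidth.

Treewidth 3.
One such decomposition:
Bags: B1 = {4, 5, 6, 7}  B2 = {1, 4, 6, 7}  B3 = {1, 2, 4, 7}  B4 = {1, 2, 3, 7}
Tree: B1–B2, B2–B3, B3–B4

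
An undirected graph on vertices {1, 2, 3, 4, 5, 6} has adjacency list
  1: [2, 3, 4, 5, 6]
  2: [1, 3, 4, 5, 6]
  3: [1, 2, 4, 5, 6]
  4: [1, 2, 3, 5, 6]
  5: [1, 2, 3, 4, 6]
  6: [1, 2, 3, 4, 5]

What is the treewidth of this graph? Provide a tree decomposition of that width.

A single bag containing all 6 vertices is trivially a valid decomposition of width 5. Conversely, {1, 2, 3, 4, 5, 6} is a clique of size 6, and the vertices of any clique must share a bag in every tree decomposition; so some bag has ≥ 6 vertices and tw(G) ≥ 5. The upper and lower bounds meet at 5, so that is the treewidth.

Treewidth 5.
One optimal decomposition is:
Bags: B1 = {1, 2, 3, 4, 5, 6}
Tree: (single bag)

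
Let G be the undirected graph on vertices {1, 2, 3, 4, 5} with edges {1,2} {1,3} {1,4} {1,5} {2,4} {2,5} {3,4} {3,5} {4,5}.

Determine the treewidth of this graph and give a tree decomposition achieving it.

The largest bag has 4 vertices, giving width 3; this decomposition certifies tw(G) ≤ 3. For the lower bound, the 4 vertices {1, 2, 4, 5} are pairwise adjacent, and any tree decomposition puts a clique entirely inside one bag — forcing width ≥ 3. Therefore the treewidth is 3.

Treewidth 3.
One such decomposition:
Bags: B1 = {1, 3, 4, 5}  B2 = {1, 2, 4, 5}
Tree: B1–B2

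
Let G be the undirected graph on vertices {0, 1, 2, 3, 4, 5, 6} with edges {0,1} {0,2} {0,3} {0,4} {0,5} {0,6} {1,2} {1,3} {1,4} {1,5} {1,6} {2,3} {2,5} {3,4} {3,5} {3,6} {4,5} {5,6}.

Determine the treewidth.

4

A width-4 tree decomposition is:
Bags: B1 = {0, 1, 3, 4, 5}  B2 = {0, 1, 3, 5, 6}  B3 = {0, 1, 2, 3, 5}
Tree: B1–B2, B1–B3
Every bag has size at most 5, so the width is 5 − 1 = 4 and tw(G) ≤ 4. Conversely, {0, 1, 2, 3, 5} is a clique of size 5, and the vertices of any clique must share a bag in every tree decomposition; so some bag has ≥ 5 vertices and tw(G) ≥ 4. Combining the bounds, tw(G) = 4.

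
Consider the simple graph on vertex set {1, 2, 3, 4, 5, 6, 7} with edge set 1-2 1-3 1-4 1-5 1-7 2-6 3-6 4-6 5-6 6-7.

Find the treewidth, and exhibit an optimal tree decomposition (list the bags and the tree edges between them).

Each bag holds 3 vertices, so the decomposition has width 2, which upper-bounds the treewidth. The edges 1–7–6–5–1 form a cycle, so G is not a tree and its treewidth is at least 2. Hence tw(G) = 2 exactly.

Treewidth 2.
One optimal decomposition is:
Bags: B1 = {1, 6, 7}  B2 = {1, 5, 6}  B3 = {1, 3, 6}  B4 = {1, 4, 6}  B5 = {1, 2, 6}
Tree: B1–B2, B2–B3, B3–B4, B4–B5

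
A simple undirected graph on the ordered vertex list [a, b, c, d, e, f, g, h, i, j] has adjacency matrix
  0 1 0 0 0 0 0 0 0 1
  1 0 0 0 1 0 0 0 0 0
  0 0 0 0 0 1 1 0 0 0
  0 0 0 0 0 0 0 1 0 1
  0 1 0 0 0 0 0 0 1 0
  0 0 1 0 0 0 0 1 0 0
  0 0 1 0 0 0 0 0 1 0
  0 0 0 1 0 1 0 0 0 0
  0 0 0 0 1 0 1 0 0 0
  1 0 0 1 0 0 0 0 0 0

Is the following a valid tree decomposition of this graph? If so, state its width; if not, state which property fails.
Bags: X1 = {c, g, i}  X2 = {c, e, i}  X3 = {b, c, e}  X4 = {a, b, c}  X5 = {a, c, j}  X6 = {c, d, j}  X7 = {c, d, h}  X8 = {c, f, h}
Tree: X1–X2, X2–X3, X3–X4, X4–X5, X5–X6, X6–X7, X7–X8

Checking the three conditions: (i) the bags cover all of {a, b, c, d, e, f, g, h, i, j}; (ii) for each edge, some bag contains both endpoints; (iii) the bags containing any fixed vertex form a subtree. All hold, so the decomposition is valid with width 3 − 1 = 2.

Yes; width 2.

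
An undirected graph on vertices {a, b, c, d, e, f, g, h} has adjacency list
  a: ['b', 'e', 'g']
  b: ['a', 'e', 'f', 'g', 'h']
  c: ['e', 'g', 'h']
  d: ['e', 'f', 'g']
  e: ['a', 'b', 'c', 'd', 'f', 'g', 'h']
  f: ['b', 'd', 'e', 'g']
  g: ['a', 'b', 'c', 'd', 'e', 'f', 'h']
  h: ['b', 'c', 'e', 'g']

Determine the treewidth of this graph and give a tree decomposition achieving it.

Treewidth 3.
Bags: B1 = {c, e, g, h}  B2 = {b, e, g, h}  B3 = {b, e, f, g}  B4 = {d, e, f, g}  B5 = {a, b, e, g}
Tree: B1–B2, B2–B3, B3–B4, B2–B5

The largest bag has 4 vertices, giving width 3; this decomposition certifies tw(G) ≤ 3. For the lower bound, the 4 vertices {d, e, f, g} are pairwise adjacent, and any tree decomposition puts a clique entirely inside one bag — forcing width ≥ 3. Combining the bounds, tw(G) = 3.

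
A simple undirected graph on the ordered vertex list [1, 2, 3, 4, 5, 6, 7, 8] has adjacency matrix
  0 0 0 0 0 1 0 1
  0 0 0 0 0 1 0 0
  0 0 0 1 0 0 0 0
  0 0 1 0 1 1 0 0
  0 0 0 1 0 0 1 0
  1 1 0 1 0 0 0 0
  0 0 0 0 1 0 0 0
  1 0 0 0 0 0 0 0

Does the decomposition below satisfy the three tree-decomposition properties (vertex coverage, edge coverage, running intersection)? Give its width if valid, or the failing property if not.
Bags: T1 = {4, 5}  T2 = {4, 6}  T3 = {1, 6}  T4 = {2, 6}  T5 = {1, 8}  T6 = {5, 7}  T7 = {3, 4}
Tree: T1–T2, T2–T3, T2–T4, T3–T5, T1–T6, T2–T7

Yes; width 1.

Every vertex of G appears in some bag (union = {1, 2, 3, 4, 5, 6, 7, 8}); every edge is covered by a bag; and for each vertex v the set of bags containing v is connected in the bag tree. The decomposition is therefore valid. The largest bag has 2 vertices, so the width is 1.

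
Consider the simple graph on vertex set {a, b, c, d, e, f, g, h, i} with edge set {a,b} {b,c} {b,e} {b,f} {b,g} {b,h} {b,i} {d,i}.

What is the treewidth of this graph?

A width-1 tree decomposition is:
Bags: B1 = {b, i}  B2 = {b, f}  B3 = {b, h}  B4 = {b, c}  B5 = {b, e}  B6 = {b, g}  B7 = {a, b}  B8 = {d, i}
Tree: B1–B2, B1–B3, B2–B4, B2–B5, B2–B6, B6–B7, B1–B8
The largest bag has 2 vertices, giving width 1; this decomposition certifies tw(G) ≤ 1. Any graph with an edge has treewidth ≥ 1, and G has the edge i–b. Combining the bounds, tw(G) = 1.

1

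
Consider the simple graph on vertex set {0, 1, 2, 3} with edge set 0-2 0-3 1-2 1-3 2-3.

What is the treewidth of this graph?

A width-2 tree decomposition is:
Bags: B1 = {1, 2, 3}  B2 = {0, 2, 3}
Tree: B1–B2
The largest bag has 3 vertices, giving width 2; this decomposition certifies tw(G) ≤ 2. Conversely, {0, 2, 3} is a clique of size 3, and the vertices of any clique must share a bag in every tree decomposition; so some bag has ≥ 3 vertices and tw(G) ≥ 2. Therefore the treewidth is 2.

2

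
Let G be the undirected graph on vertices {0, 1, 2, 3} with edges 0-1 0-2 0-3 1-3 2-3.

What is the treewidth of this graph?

A width-2 tree decomposition is:
Bags: B1 = {0, 2, 3}  B2 = {0, 1, 3}
Tree: B1–B2
The largest bag has 3 vertices, giving width 2; this decomposition certifies tw(G) ≤ 2. On the other hand G contains the 3-clique {0, 1, 3}. A clique must lie in a single bag of any decomposition, so no decomposition can have width below 2. Therefore the treewidth is 2.

2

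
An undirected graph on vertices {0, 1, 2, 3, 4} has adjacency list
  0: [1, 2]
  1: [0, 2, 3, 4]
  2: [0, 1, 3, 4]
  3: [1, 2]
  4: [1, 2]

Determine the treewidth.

A width-2 tree decomposition is:
Bags: B1 = {0, 1, 2}  B2 = {1, 2, 3}  B3 = {1, 2, 4}
Tree: B1–B2, B1–B3
The largest bag has 3 vertices, giving width 2; this decomposition certifies tw(G) ≤ 2. On the other hand G contains the 3-clique {0, 1, 2}. A clique must lie in a single bag of any decomposition, so no decomposition can have width below 2. Combining the bounds, tw(G) = 2.

2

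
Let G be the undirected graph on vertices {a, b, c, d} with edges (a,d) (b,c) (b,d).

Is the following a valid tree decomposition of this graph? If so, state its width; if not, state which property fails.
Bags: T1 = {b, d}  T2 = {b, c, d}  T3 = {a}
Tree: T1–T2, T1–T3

No — edge (d,a) lies in no bag.

A tree decomposition must satisfy three properties: every vertex lies in some bag; for every edge, both endpoints lie together in some bag; and for every vertex, the bags containing it form a connected subtree. Here edge (d,a) lies in no bag, so the decomposition is invalid.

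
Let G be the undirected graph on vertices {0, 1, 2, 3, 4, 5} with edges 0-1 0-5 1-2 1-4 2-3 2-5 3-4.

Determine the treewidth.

2

A width-2 tree decomposition is:
Bags: B1 = {2, 3, 4}  B2 = {1, 2, 4}  B3 = {1, 2, 5}  B4 = {0, 1, 5}
Tree: B1–B2, B2–B3, B3–B4
Every bag has size at most 3, so the width is 3 − 1 = 2 and tw(G) ≤ 2. Since 3–4–1–2–3 is a cycle in G, G is not acyclic. Forests are exactly the graphs of treewidth ≤ 1, so tw(G) ≥ 2. Hence tw(G) = 2 exactly.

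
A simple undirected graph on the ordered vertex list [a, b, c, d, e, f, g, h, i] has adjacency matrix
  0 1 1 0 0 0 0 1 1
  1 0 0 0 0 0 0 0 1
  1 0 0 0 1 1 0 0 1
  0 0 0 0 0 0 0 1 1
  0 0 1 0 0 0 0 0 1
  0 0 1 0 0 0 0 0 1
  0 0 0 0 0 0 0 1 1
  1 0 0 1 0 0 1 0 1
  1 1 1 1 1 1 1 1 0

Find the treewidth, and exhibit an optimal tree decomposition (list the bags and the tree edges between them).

Treewidth 2.
Bags: B1 = {a, h, i}  B2 = {a, c, i}  B3 = {d, h, i}  B4 = {c, f, i}  B5 = {g, h, i}  B6 = {c, e, i}  B7 = {a, b, i}
Tree: B1–B2, B1–B3, B2–B4, B1–B5, B2–B6, B2–B7

Each bag holds 3 vertices, so the decomposition has width 2, which upper-bounds the treewidth. On the other hand G contains the 3-clique {c, f, i}. A clique must lie in a single bag of any decomposition, so no decomposition can have width below 2. Hence tw(G) = 2 exactly.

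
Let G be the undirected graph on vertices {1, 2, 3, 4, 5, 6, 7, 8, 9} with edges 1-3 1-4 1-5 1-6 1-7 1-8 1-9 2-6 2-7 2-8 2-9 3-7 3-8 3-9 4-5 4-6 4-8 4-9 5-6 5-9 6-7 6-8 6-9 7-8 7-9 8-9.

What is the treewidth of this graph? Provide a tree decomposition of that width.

Every bag has size at most 5, so the width is 5 − 1 = 4 and tw(G) ≤ 4. For the lower bound, the 5 vertices {1, 3, 7, 8, 9} are pairwise adjacent, and any tree decomposition puts a clique entirely inside one bag — forcing width ≥ 4. Therefore the treewidth is 4.

Treewidth 4.
One such decomposition:
Bags: B1 = {1, 6, 7, 8, 9}  B2 = {1, 4, 6, 8, 9}  B3 = {1, 3, 7, 8, 9}  B4 = {2, 6, 7, 8, 9}  B5 = {1, 4, 5, 6, 9}
Tree: B1–B2, B1–B3, B1–B4, B2–B5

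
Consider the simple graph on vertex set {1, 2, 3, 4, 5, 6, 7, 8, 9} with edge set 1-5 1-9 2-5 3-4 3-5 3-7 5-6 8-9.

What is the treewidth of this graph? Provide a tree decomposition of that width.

Treewidth 1.
One optimal decomposition is:
Bags: B1 = {1, 9}  B2 = {1, 5}  B3 = {5, 6}  B4 = {8, 9}  B5 = {2, 5}  B6 = {3, 5}  B7 = {3, 7}  B8 = {3, 4}
Tree: B1–B2, B2–B3, B1–B4, B2–B5, B2–B6, B6–B7, B6–B8

Each bag holds 2 vertices, so the decomposition has width 1, which upper-bounds the treewidth. Any graph with an edge has treewidth ≥ 1, and G has the edge 1–9. The upper and lower bounds meet at 1, so that is the treewidth.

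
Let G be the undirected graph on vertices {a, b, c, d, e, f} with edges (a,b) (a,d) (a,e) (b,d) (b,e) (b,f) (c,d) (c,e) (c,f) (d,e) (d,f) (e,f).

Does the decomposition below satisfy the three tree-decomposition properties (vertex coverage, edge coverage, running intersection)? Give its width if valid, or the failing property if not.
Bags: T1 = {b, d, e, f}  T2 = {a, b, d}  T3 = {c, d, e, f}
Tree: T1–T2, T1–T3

A tree decomposition must satisfy three properties: every vertex lies in some bag; for every edge, both endpoints lie together in some bag; and for every vertex, the bags containing it form a connected subtree. Here edge (e,a) lies in no bag, so the decomposition is invalid.

No — edge (e,a) lies in no bag.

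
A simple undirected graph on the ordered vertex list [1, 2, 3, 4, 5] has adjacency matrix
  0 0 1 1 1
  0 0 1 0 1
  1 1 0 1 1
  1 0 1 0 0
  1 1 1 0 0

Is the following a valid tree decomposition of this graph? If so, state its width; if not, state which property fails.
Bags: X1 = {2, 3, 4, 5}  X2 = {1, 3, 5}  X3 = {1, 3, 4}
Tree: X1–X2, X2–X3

No — bags containing vertex 4 are not connected in the tree.

A tree decomposition must satisfy three properties: every vertex lies in some bag; for every edge, both endpoints lie together in some bag; and for every vertex, the bags containing it form a connected subtree. Here bags containing vertex 4 are not connected in the tree, so the decomposition is invalid.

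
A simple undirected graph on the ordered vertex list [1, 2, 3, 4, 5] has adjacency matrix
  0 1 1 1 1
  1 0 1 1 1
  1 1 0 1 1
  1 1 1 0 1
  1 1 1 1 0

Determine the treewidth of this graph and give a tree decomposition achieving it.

A single bag containing all 5 vertices is trivially a valid decomposition of width 4. On the other hand G contains the 5-clique {1, 2, 3, 4, 5}. A clique must lie in a single bag of any decomposition, so no decomposition can have width below 4. Hence tw(G) = 4 exactly.

Treewidth 4.
One optimal decomposition is:
Bags: B1 = {1, 2, 3, 4, 5}
Tree: (single bag)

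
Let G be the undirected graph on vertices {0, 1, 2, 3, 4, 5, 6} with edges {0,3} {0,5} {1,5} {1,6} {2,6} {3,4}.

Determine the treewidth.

1

A width-1 tree decomposition is:
Bags: B1 = {2, 6}  B2 = {1, 6}  B3 = {1, 5}  B4 = {0, 5}  B5 = {0, 3}  B6 = {3, 4}
Tree: B1–B2, B2–B3, B3–B4, B4–B5, B5–B6
Each bag holds 2 vertices, so the decomposition has width 1, which upper-bounds the treewidth. Since G has at least one edge (e.g. 2–6), it is not an edgeless graph, so tw(G) ≥ 1. Therefore the treewidth is 1.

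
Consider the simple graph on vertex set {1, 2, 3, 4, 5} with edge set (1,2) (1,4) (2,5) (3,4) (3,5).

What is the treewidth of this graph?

A width-2 tree decomposition is:
Bags: B1 = {3, 4, 5}  B2 = {2, 4, 5}  B3 = {1, 2, 4}
Tree: B1–B2, B2–B3
Every bag has size at most 3, so the width is 3 − 1 = 2 and tw(G) ≤ 2. For the lower bound, G contains the cycle 4–3–5–2–1–4, so G is not a forest; only forests have treewidth ≤ 1, hence tw(G) ≥ 2. The upper and lower bounds meet at 2, so that is the treewidth.

2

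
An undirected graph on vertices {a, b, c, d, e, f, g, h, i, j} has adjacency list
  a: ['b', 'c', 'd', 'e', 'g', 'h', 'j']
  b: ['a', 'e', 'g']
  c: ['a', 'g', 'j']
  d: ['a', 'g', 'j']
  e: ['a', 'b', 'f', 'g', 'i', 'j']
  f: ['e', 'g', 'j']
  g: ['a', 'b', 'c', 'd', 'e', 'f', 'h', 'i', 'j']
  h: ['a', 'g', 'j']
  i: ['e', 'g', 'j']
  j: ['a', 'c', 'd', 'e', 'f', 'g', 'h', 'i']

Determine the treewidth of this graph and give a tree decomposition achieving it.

Each bag holds 4 vertices, so the decomposition has width 3, which upper-bounds the treewidth. Conversely, {a, d, g, j} is a clique of size 4, and the vertices of any clique must share a bag in every tree decomposition; so some bag has ≥ 4 vertices and tw(G) ≥ 3. Combining the bounds, tw(G) = 3.

Treewidth 3.
Bags: B1 = {a, c, g, j}  B2 = {a, d, g, j}  B3 = {a, g, h, j}  B4 = {a, e, g, j}  B5 = {e, g, i, j}  B6 = {e, f, g, j}  B7 = {a, b, e, g}
Tree: B1–B2, B2–B3, B1–B4, B4–B5, B5–B6, B4–B7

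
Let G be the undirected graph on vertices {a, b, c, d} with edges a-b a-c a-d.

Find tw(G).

1

A width-1 tree decomposition is:
Bags: B1 = {a, c}  B2 = {a, d}  B3 = {a, b}
Tree: B1–B2, B2–B3
Every bag has size at most 2, so the width is 2 − 1 = 1 and tw(G) ≤ 1. Any graph with an edge has treewidth ≥ 1, and G has the edge a–c. Combining the bounds, tw(G) = 1.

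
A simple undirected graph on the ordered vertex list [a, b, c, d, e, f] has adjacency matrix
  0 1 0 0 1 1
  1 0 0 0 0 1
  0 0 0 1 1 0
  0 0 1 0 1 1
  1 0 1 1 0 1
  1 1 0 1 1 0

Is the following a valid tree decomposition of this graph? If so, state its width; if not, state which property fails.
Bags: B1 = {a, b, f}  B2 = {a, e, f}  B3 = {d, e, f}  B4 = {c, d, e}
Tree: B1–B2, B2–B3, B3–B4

Yes; width 2.

Every vertex of G appears in some bag (union = {a, b, c, d, e, f}); every edge is covered by a bag; and for each vertex v the set of bags containing v is connected in the bag tree. The decomposition is therefore valid. The largest bag has 3 vertices, so the width is 2.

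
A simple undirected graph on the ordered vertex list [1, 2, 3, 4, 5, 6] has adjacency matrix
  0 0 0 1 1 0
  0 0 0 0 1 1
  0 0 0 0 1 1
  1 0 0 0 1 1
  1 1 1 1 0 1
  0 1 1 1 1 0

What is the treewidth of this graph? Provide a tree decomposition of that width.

The largest bag has 3 vertices, giving width 2; this decomposition certifies tw(G) ≤ 2. For the lower bound, the 3 vertices {1, 4, 5} are pairwise adjacent, and any tree decomposition puts a clique entirely inside one bag — forcing width ≥ 2. Combining the bounds, tw(G) = 2.

Treewidth 2.
One optimal decomposition is:
Bags: B1 = {3, 5, 6}  B2 = {4, 5, 6}  B3 = {1, 4, 5}  B4 = {2, 5, 6}
Tree: B1–B2, B2–B3, B1–B4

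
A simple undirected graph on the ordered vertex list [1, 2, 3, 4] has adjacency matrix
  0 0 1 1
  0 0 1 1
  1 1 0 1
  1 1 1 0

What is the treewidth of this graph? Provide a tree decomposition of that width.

Treewidth 2.
Bags: B1 = {2, 3, 4}  B2 = {1, 3, 4}
Tree: B1–B2

The largest bag has 3 vertices, giving width 2; this decomposition certifies tw(G) ≤ 2. Conversely, {1, 3, 4} is a clique of size 3, and the vertices of any clique must share a bag in every tree decomposition; so some bag has ≥ 3 vertices and tw(G) ≥ 2. Therefore the treewidth is 2.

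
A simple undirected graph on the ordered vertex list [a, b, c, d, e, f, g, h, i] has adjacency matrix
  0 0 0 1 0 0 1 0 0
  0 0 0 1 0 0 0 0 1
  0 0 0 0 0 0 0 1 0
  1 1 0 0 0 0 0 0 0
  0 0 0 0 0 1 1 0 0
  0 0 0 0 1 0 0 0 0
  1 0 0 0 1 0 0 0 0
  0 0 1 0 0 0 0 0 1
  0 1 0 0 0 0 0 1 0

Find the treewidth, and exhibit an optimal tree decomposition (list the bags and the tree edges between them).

Treewidth 1.
Bags: B1 = {c, h}  B2 = {h, i}  B3 = {b, i}  B4 = {b, d}  B5 = {a, d}  B6 = {a, g}  B7 = {e, g}  B8 = {e, f}
Tree: B1–B2, B2–B3, B3–B4, B4–B5, B5–B6, B6–B7, B7–B8

Every bag has size at most 2, so the width is 2 − 1 = 1 and tw(G) ≤ 1. G has an edge, so its treewidth is at least 1. Hence tw(G) = 1 exactly.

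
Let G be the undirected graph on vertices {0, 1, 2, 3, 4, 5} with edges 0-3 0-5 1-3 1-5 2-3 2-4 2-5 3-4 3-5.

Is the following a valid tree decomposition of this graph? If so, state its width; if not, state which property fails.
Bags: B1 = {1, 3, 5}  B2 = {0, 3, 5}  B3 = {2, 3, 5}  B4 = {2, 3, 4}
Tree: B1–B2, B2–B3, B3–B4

Yes; width 2.

Checking the three conditions: (i) the bags cover all of {0, 1, 2, 3, 4, 5}; (ii) for each edge, some bag contains both endpoints; (iii) the bags containing any fixed vertex form a subtree. All hold, so the decomposition is valid with width 3 − 1 = 2.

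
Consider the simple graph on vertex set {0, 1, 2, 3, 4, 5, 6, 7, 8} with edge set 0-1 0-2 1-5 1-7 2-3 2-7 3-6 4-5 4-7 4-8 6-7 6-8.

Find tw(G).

3

A width-3 tree decomposition is:
Bags: B1 = {0, 1, 2, 5}  B2 = {1, 2, 5, 7}  B3 = {2, 4, 5, 7}  B4 = {2, 3, 4, 7}  B5 = {3, 4, 6, 7}  B6 = {3, 4, 6, 8}
Tree: B1–B2, B2–B3, B3–B4, B4–B5, B5–B6
Every bag has size at most 4, so the width is 4 − 1 = 3 and tw(G) ≤ 3. For the lower bound: the 4 vertex sets {0,1,5}, {2}, {7}, {3,4,6,8} are disjoint, each induces a connected subgraph, and every pair is joined by at least one edge of G. Contracting each set to a single vertex therefore yields K_{4} as a minor, and since treewidth is minor-monotone, tw(G) ≥ tw(K_{4}) = 3. Therefore the treewidth is 3.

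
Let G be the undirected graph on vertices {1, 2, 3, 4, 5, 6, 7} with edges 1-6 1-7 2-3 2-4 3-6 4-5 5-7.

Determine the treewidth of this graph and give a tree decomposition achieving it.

Every bag has size at most 3, so the width is 3 − 1 = 2 and tw(G) ≤ 2. Since 6–3–2–4–5–7–1–6 is a cycle in G, G is not acyclic. Forests are exactly the graphs of treewidth ≤ 1, so tw(G) ≥ 2. Hence tw(G) = 2 exactly.

Treewidth 2.
One optimal decomposition is:
Bags: B1 = {2, 3, 6}  B2 = {2, 4, 6}  B3 = {4, 5, 6}  B4 = {5, 6, 7}  B5 = {1, 6, 7}
Tree: B1–B2, B2–B3, B3–B4, B4–B5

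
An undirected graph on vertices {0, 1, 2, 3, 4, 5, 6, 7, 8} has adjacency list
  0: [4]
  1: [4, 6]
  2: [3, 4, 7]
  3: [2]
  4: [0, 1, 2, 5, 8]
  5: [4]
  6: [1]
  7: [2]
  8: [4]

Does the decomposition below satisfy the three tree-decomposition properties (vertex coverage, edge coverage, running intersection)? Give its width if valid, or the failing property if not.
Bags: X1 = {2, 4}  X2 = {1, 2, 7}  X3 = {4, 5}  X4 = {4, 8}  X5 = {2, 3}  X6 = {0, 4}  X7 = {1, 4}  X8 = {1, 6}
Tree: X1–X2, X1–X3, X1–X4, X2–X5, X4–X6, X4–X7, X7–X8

A tree decomposition must satisfy three properties: every vertex lies in some bag; for every edge, both endpoints lie together in some bag; and for every vertex, the bags containing it form a connected subtree. Here bags containing vertex 1 are not connected in the tree, so the decomposition is invalid.

No — bags containing vertex 1 are not connected in the tree.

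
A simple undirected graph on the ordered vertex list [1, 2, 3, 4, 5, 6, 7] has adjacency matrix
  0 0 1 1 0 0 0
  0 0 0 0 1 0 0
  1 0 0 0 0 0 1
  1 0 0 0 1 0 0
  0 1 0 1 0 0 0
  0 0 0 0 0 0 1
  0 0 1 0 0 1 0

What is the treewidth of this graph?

1

A width-1 tree decomposition is:
Bags: B1 = {6, 7}  B2 = {3, 7}  B3 = {1, 3}  B4 = {1, 4}  B5 = {4, 5}  B6 = {2, 5}
Tree: B1–B2, B2–B3, B3–B4, B4–B5, B5–B6
The largest bag has 2 vertices, giving width 1; this decomposition certifies tw(G) ≤ 1. Since G has at least one edge (e.g. 6–7), it is not an edgeless graph, so tw(G) ≥ 1. The upper and lower bounds meet at 1, so that is the treewidth.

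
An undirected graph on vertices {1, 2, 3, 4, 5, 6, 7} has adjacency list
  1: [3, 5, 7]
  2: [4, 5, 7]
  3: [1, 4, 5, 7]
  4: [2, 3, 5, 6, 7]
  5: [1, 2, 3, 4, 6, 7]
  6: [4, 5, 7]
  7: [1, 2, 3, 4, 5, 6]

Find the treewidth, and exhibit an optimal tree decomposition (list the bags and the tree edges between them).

Treewidth 3.
Bags: B1 = {1, 3, 5, 7}  B2 = {3, 4, 5, 7}  B3 = {2, 4, 5, 7}  B4 = {4, 5, 6, 7}
Tree: B1–B2, B2–B3, B2–B4

The largest bag has 4 vertices, giving width 3; this decomposition certifies tw(G) ≤ 3. For the lower bound, the 4 vertices {1, 3, 5, 7} are pairwise adjacent, and any tree decomposition puts a clique entirely inside one bag — forcing width ≥ 3. Therefore the treewidth is 3.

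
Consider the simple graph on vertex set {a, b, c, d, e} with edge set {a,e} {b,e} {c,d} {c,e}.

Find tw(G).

1

A width-1 tree decomposition is:
Bags: B1 = {c, e}  B2 = {c, d}  B3 = {b, e}  B4 = {a, e}
Tree: B1–B2, B1–B3, B1–B4
The largest bag has 2 vertices, giving width 1; this decomposition certifies tw(G) ≤ 1. Any graph with an edge has treewidth ≥ 1, and G has the edge c–e. Combining the bounds, tw(G) = 1.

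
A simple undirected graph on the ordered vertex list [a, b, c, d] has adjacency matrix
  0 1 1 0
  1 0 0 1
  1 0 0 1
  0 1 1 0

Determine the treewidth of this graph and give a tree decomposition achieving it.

Each bag holds 3 vertices, so the decomposition has width 2, which upper-bounds the treewidth. For the lower bound, G contains the cycle a–c–d–b–a, so G is not a forest; only forests have treewidth ≤ 1, hence tw(G) ≥ 2. Combining the bounds, tw(G) = 2.

Treewidth 2.
One optimal decomposition is:
Bags: B1 = {a, c, d}  B2 = {a, b, d}
Tree: B1–B2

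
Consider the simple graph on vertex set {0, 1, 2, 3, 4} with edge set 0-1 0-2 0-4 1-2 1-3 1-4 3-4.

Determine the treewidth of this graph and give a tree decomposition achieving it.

The largest bag has 3 vertices, giving width 2; this decomposition certifies tw(G) ≤ 2. On the other hand G contains the 3-clique {0, 1, 2}. A clique must lie in a single bag of any decomposition, so no decomposition can have width below 2. Combining the bounds, tw(G) = 2.

Treewidth 2.
One such decomposition:
Bags: B1 = {0, 1, 2}  B2 = {0, 1, 4}  B3 = {1, 3, 4}
Tree: B1–B2, B2–B3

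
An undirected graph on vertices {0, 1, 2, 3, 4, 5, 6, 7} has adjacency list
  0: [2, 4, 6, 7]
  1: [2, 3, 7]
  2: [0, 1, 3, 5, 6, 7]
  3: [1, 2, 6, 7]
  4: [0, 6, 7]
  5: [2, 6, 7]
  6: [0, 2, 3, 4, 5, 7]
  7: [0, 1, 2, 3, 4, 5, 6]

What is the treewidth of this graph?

A width-3 tree decomposition is:
Bags: B1 = {2, 3, 6, 7}  B2 = {0, 2, 6, 7}  B3 = {1, 2, 3, 7}  B4 = {0, 4, 6, 7}  B5 = {2, 5, 6, 7}
Tree: B1–B2, B1–B3, B2–B4, B2–B5
The largest bag has 4 vertices, giving width 3; this decomposition certifies tw(G) ≤ 3. For the lower bound, the 4 vertices {1, 2, 3, 7} are pairwise adjacent, and any tree decomposition puts a clique entirely inside one bag — forcing width ≥ 3. Hence tw(G) = 3 exactly.

3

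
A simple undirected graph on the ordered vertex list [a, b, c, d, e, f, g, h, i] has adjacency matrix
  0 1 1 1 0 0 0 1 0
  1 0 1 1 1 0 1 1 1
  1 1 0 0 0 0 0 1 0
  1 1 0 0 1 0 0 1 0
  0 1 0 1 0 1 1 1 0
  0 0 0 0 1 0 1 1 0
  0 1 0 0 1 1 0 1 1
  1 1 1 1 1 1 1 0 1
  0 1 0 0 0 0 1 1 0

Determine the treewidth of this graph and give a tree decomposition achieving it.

Each bag holds 4 vertices, so the decomposition has width 3, which upper-bounds the treewidth. For the lower bound, the 4 vertices {e, f, g, h} are pairwise adjacent, and any tree decomposition puts a clique entirely inside one bag — forcing width ≥ 3. Combining the bounds, tw(G) = 3.

Treewidth 3.
One optimal decomposition is:
Bags: B1 = {b, e, g, h}  B2 = {b, d, e, h}  B3 = {a, b, d, h}  B4 = {b, g, h, i}  B5 = {e, f, g, h}  B6 = {a, b, c, h}
Tree: B1–B2, B2–B3, B1–B4, B1–B5, B3–B6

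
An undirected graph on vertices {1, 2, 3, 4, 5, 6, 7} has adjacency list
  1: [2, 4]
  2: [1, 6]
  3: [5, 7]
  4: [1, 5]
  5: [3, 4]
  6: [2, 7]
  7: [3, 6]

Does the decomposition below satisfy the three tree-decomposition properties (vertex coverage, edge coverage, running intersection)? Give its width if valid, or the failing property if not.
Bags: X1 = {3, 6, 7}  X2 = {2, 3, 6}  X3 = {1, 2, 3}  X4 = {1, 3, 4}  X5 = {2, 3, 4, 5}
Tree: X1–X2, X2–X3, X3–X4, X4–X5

No — bags containing vertex 2 are not connected in the tree.

A tree decomposition must satisfy three properties: every vertex lies in some bag; for every edge, both endpoints lie together in some bag; and for every vertex, the bags containing it form a connected subtree. Here bags containing vertex 2 are not connected in the tree, so the decomposition is invalid.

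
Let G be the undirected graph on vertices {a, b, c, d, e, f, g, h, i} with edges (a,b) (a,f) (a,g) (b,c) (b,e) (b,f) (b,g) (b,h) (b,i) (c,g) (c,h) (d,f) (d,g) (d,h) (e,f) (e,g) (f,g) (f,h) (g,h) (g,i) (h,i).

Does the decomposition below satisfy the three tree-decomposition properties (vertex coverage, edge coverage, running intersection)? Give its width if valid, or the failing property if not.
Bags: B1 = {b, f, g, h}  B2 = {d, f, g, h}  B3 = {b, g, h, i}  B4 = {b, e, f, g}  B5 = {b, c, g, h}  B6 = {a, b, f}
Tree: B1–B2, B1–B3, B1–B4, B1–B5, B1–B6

A tree decomposition must satisfy three properties: every vertex lies in some bag; for every edge, both endpoints lie together in some bag; and for every vertex, the bags containing it form a connected subtree. Here edge (g,a) lies in no bag, so the decomposition is invalid.

No — edge (g,a) lies in no bag.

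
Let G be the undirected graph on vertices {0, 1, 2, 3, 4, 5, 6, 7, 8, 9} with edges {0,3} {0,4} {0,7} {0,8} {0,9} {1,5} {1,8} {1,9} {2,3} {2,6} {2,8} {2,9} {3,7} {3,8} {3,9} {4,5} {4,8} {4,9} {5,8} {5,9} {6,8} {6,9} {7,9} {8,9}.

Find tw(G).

3

A width-3 tree decomposition is:
Bags: B1 = {0, 4, 8, 9}  B2 = {0, 3, 8, 9}  B3 = {2, 3, 8, 9}  B4 = {4, 5, 8, 9}  B5 = {1, 5, 8, 9}  B6 = {2, 6, 8, 9}  B7 = {0, 3, 7, 9}
Tree: B1–B2, B2–B3, B1–B4, B4–B5, B3–B6, B2–B7
Each bag holds 4 vertices, so the decomposition has width 3, which upper-bounds the treewidth. On the other hand G contains the 4-clique {0, 3, 8, 9}. A clique must lie in a single bag of any decomposition, so no decomposition can have width below 3. Therefore the treewidth is 3.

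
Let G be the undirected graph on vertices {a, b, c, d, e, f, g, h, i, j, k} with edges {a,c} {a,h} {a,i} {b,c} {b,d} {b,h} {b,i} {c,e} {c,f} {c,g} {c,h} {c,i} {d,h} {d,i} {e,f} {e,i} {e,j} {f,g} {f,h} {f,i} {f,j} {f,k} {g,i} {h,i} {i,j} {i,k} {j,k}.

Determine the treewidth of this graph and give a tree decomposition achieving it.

Treewidth 3.
Bags: B1 = {e, f, i, j}  B2 = {c, e, f, i}  B3 = {c, f, h, i}  B4 = {a, c, h, i}  B5 = {b, c, h, i}  B6 = {b, d, h, i}  B7 = {c, f, g, i}  B8 = {f, i, j, k}
Tree: B1–B2, B2–B3, B3–B4, B3–B5, B5–B6, B2–B7, B1–B8

The largest bag has 4 vertices, giving width 3; this decomposition certifies tw(G) ≤ 3. For the lower bound, the 4 vertices {b, d, h, i} are pairwise adjacent, and any tree decomposition puts a clique entirely inside one bag — forcing width ≥ 3. Therefore the treewidth is 3.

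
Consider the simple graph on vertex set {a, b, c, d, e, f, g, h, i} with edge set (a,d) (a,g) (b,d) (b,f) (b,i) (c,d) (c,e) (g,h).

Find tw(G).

A width-1 tree decomposition is:
Bags: B1 = {a, g}  B2 = {a, d}  B3 = {c, d}  B4 = {b, d}  B5 = {c, e}  B6 = {b, i}  B7 = {g, h}  B8 = {b, f}
Tree: B1–B2, B2–B3, B3–B4, B3–B5, B4–B6, B1–B7, B4–B8
The largest bag has 2 vertices, giving width 1; this decomposition certifies tw(G) ≤ 1. G has an edge, so its treewidth is at least 1. Therefore the treewidth is 1.

1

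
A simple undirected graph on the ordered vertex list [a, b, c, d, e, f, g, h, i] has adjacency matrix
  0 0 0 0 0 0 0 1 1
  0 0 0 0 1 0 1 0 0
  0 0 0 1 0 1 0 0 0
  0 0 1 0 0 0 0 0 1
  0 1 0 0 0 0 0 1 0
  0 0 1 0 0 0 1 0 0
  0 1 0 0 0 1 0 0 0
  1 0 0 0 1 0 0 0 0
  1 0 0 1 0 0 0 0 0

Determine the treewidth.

2

A width-2 tree decomposition is:
Bags: B1 = {a, e, h}  B2 = {a, e, i}  B3 = {d, e, i}  B4 = {c, d, e}  B5 = {c, e, f}  B6 = {e, f, g}  B7 = {b, e, g}
Tree: B1–B2, B2–B3, B3–B4, B4–B5, B5–B6, B6–B7
Each bag holds 3 vertices, so the decomposition has width 2, which upper-bounds the treewidth. The edges e–h–a–i–d–c–f–g–b–e form a cycle, so G is not a tree and its treewidth is at least 2. Hence tw(G) = 2 exactly.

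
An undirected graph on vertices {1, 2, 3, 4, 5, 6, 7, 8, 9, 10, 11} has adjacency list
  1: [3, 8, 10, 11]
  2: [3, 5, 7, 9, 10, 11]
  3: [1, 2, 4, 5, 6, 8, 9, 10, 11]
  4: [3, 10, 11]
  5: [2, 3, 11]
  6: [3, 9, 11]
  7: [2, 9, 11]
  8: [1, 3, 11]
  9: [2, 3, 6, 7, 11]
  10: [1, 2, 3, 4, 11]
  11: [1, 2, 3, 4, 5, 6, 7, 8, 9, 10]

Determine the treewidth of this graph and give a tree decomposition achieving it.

Every bag has size at most 4, so the width is 4 − 1 = 3 and tw(G) ≤ 3. For the lower bound, the 4 vertices {1, 3, 8, 11} are pairwise adjacent, and any tree decomposition puts a clique entirely inside one bag — forcing width ≥ 3. Therefore the treewidth is 3.

Treewidth 3.
One optimal decomposition is:
Bags: B1 = {2, 3, 10, 11}  B2 = {3, 4, 10, 11}  B3 = {1, 3, 10, 11}  B4 = {2, 3, 9, 11}  B5 = {3, 6, 9, 11}  B6 = {2, 3, 5, 11}  B7 = {1, 3, 8, 11}  B8 = {2, 7, 9, 11}
Tree: B1–B2, B1–B3, B1–B4, B4–B5, B4–B6, B3–B7, B4–B8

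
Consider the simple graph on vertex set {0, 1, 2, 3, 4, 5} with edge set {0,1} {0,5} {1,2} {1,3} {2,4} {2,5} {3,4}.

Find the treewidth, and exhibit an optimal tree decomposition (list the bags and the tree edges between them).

Treewidth 2.
Bags: B1 = {2, 3, 4}  B2 = {1, 2, 3}  B3 = {1, 2, 5}  B4 = {0, 1, 5}
Tree: B1–B2, B2–B3, B3–B4

The largest bag has 3 vertices, giving width 2; this decomposition certifies tw(G) ≤ 2. Since 4–3–1–2–4 is a cycle in G, G is not acyclic. Forests are exactly the graphs of treewidth ≤ 1, so tw(G) ≥ 2. The upper and lower bounds meet at 2, so that is the treewidth.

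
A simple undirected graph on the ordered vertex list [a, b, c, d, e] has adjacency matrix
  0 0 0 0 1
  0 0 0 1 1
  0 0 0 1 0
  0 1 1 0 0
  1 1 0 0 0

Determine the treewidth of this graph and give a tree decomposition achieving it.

Every bag has size at most 2, so the width is 2 − 1 = 1 and tw(G) ≤ 1. Any graph with an edge has treewidth ≥ 1, and G has the edge b–d. The upper and lower bounds meet at 1, so that is the treewidth.

Treewidth 1.
One such decomposition:
Bags: B1 = {b, d}  B2 = {b, e}  B3 = {a, e}  B4 = {c, d}
Tree: B1–B2, B2–B3, B1–B4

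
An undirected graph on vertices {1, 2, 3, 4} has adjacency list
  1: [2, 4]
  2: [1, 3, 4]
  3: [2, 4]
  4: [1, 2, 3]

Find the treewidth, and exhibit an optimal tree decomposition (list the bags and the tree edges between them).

Every bag has size at most 3, so the width is 3 − 1 = 2 and tw(G) ≤ 2. On the other hand G contains the 3-clique {1, 2, 4}. A clique must lie in a single bag of any decomposition, so no decomposition can have width below 2. Combining the bounds, tw(G) = 2.

Treewidth 2.
One optimal decomposition is:
Bags: B1 = {1, 2, 4}  B2 = {2, 3, 4}
Tree: B1–B2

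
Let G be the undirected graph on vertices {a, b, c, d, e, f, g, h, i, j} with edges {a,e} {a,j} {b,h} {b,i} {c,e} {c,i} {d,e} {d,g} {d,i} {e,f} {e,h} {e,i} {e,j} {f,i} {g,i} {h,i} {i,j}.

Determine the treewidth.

2

A width-2 tree decomposition is:
Bags: B1 = {e, i, j}  B2 = {e, h, i}  B3 = {c, e, i}  B4 = {e, f, i}  B5 = {d, e, i}  B6 = {d, g, i}  B7 = {b, h, i}  B8 = {a, e, j}
Tree: B1–B2, B2–B3, B1–B4, B3–B5, B5–B6, B2–B7, B1–B8
Each bag holds 3 vertices, so the decomposition has width 2, which upper-bounds the treewidth. On the other hand G contains the 3-clique {a, e, j}. A clique must lie in a single bag of any decomposition, so no decomposition can have width below 2. Hence tw(G) = 2 exactly.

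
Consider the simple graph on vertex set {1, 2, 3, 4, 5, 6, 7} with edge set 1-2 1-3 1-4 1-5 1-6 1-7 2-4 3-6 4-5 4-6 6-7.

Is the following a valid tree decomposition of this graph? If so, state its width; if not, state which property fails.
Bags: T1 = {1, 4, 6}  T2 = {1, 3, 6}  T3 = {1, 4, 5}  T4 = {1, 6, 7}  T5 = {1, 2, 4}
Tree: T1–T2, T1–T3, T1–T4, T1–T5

Yes; width 2.

Every vertex of G appears in some bag (union = {1, 2, 3, 4, 5, 6, 7}); every edge is covered by a bag; and for each vertex v the set of bags containing v is connected in the bag tree. The decomposition is therefore valid. The largest bag has 3 vertices, so the width is 2.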